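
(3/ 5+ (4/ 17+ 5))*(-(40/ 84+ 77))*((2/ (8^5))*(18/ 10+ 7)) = -554807/ 2284800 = -0.24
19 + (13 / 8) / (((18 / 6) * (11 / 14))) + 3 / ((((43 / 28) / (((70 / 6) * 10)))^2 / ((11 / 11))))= 1410188517 / 81356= 17333.55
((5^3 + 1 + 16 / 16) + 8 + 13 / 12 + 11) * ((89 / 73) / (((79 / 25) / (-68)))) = -66761125 / 17301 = -3858.80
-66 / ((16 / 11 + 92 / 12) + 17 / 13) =-14157 / 2237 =-6.33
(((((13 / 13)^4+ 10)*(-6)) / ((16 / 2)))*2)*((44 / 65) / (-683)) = 726 / 44395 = 0.02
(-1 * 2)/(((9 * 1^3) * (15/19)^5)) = -4952198/6834375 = -0.72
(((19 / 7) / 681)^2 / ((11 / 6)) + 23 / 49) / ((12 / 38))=106159061 / 71419194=1.49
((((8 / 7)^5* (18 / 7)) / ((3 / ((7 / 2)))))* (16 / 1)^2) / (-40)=-3145728 / 84035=-37.43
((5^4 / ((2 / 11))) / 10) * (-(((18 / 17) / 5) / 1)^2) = -4455 / 289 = -15.42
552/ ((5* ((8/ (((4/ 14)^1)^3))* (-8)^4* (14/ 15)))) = 207/ 2458624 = 0.00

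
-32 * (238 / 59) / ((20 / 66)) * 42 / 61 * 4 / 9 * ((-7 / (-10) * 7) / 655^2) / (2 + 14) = -0.00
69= 69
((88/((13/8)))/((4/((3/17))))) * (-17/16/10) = -33/130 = -0.25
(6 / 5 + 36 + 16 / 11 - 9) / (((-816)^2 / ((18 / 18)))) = 1631 / 36622080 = 0.00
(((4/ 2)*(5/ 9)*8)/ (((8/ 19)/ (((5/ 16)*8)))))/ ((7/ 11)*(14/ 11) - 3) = -11495/ 477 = -24.10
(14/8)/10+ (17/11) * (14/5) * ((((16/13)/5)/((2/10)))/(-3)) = -27461/17160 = -1.60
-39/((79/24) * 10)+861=339627/395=859.82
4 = 4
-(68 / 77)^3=-314432 / 456533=-0.69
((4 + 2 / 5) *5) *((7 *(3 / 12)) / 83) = 77 / 166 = 0.46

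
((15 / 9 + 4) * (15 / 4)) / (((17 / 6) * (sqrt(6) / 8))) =10 * sqrt(6) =24.49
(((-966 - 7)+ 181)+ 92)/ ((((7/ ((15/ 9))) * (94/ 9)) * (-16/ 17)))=6375/ 376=16.95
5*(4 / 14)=10 / 7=1.43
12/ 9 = 4/ 3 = 1.33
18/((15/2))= 12/5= 2.40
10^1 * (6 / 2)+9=39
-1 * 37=-37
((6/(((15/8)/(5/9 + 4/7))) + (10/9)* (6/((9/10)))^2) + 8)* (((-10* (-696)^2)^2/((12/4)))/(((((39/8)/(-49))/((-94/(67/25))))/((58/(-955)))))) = -15293287543642311884800/1497249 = -10214257978226942.80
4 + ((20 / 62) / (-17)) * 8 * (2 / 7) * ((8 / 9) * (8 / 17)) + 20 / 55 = 26979376 / 6208587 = 4.35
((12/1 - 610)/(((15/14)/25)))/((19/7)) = -293020/57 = -5140.70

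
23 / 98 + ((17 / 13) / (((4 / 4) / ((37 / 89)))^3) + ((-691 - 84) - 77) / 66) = -124287621933 / 9879435566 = -12.58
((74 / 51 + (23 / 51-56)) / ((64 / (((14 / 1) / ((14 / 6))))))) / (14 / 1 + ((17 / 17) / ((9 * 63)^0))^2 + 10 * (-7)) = 2759 / 29920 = 0.09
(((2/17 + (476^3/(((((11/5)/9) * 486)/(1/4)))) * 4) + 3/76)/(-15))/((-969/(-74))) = -12889176764527/2788714170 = -4621.91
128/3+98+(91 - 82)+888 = 3113/3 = 1037.67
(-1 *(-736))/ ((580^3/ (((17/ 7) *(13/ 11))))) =5083/ 469488250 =0.00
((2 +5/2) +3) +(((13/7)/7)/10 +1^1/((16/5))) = 30729/3920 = 7.84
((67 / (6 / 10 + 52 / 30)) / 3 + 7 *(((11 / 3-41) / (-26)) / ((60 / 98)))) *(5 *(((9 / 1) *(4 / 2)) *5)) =11694.84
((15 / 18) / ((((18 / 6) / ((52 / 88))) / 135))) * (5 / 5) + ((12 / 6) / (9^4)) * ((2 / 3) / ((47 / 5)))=901974355 / 40704444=22.16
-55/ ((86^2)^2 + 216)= -55/ 54701032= -0.00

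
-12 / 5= -2.40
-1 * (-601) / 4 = 601 / 4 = 150.25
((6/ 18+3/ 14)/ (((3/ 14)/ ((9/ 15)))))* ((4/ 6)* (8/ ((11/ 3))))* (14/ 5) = 6.24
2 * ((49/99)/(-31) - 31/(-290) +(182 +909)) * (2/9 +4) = 36901109882/4005045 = 9213.66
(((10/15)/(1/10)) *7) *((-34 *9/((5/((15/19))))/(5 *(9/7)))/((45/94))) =-626416/855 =-732.65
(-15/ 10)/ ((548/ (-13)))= 39/ 1096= 0.04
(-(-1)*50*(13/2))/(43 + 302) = 65/69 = 0.94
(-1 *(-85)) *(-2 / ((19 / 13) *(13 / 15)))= -2550 / 19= -134.21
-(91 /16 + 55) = -971 /16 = -60.69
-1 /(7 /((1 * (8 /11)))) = -8 /77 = -0.10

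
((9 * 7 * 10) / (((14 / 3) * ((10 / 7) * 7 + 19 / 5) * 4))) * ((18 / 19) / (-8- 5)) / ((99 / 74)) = -8325 / 62491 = -0.13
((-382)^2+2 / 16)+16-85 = 1166841 / 8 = 145855.12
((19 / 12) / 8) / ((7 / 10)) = 95 / 336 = 0.28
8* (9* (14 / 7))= 144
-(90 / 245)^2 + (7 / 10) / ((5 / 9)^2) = 1280367 / 600250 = 2.13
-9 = -9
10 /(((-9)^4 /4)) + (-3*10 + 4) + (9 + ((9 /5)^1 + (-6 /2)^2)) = -6.19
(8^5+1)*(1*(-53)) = -1736757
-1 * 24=-24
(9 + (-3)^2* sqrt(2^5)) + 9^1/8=61.04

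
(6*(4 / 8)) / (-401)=-3 / 401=-0.01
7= 7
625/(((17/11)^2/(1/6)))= 75625/1734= 43.61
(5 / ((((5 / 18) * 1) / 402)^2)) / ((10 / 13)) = 340338024 / 25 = 13613520.96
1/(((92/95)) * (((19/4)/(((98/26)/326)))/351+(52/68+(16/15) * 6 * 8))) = 10683225/549728842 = 0.02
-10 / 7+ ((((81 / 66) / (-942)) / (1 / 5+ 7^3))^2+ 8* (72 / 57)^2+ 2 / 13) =453330661452826879 / 39454991785361152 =11.49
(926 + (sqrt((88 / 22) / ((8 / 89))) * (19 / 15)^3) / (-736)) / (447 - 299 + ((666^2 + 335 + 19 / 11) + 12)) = 5093 / 2442290 - 75449 * sqrt(178) / 24266593440000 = 0.00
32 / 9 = 3.56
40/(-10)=-4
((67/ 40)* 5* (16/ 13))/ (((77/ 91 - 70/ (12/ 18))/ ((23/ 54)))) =-1541/ 36558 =-0.04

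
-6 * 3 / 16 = -9 / 8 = -1.12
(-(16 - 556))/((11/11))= 540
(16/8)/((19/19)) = 2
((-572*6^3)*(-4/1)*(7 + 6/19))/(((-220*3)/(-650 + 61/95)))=32103942624/9025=3557223.56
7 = 7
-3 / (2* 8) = -3 / 16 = -0.19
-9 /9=-1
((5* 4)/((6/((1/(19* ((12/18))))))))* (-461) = -121.32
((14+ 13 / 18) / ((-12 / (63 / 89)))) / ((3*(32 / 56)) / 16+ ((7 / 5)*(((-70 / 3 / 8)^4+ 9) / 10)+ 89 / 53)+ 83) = -29730456000 / 3292564545517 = -0.01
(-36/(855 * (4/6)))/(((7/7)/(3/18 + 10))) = -61/95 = -0.64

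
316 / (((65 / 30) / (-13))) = -1896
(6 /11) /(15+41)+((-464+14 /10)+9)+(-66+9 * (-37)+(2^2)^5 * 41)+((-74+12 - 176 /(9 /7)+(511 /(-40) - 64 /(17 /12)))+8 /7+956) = 3942555215 /94248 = 41831.71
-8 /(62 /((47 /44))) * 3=-141 /341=-0.41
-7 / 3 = -2.33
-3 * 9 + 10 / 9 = -233 / 9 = -25.89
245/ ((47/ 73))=17885/ 47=380.53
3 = 3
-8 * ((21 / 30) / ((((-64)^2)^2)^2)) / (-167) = 7 / 58757901388349440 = 0.00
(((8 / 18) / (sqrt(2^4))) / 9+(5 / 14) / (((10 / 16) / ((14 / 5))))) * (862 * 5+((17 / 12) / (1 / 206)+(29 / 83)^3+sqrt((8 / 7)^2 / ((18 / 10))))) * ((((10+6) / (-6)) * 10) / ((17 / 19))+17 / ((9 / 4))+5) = -27206520971262997 / 212584688730- 1969448 * sqrt(5) / 185895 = -128003.37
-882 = -882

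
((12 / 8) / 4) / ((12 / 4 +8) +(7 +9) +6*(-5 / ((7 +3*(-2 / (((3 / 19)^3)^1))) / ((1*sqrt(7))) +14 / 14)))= 11653693 / 839065581 - 68275*sqrt(7) / 6712524648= 0.01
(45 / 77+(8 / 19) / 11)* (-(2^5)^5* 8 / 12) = -13929408.77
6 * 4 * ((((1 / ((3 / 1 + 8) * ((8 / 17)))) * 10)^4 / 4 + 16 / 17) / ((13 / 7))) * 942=11150013214179 / 207082304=53843.39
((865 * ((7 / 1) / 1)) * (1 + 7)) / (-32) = -6055 / 4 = -1513.75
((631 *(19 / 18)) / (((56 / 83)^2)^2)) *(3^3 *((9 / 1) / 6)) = 5120800294221 / 39337984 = 130174.45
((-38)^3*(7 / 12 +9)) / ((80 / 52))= -2050841 / 6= -341806.83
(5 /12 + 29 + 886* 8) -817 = 75605 /12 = 6300.42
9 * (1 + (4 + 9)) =126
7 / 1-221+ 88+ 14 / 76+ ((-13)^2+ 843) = 33675 / 38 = 886.18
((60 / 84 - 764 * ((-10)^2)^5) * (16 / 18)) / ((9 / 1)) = -142613333333320 / 189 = -754567901234.50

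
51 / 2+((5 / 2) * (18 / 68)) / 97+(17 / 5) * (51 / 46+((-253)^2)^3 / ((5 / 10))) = 1352728148088742185799 / 758540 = 1783331331358586.48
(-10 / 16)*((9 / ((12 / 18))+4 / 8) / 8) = -35 / 32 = -1.09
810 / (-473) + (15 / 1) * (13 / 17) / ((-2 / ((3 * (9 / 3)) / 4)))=-940275 / 64328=-14.62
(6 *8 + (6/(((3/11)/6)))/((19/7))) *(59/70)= 54162/665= 81.45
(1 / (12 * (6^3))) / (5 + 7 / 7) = 1 / 15552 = 0.00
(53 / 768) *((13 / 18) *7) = 4823 / 13824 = 0.35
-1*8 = -8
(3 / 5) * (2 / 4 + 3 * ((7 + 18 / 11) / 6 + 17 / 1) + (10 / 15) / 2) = 1853 / 55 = 33.69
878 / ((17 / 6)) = 5268 / 17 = 309.88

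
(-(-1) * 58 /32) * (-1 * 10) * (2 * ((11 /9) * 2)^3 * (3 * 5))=-1929950 /243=-7942.18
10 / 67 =0.15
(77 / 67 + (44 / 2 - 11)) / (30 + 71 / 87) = 70818 / 179627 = 0.39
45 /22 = 2.05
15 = 15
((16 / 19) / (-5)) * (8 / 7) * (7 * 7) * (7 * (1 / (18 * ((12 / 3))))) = -784 / 855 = -0.92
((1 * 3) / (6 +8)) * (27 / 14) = 81 / 196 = 0.41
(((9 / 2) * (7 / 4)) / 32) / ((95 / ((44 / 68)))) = 693 / 413440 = 0.00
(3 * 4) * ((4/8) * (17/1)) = 102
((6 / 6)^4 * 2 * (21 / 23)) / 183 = 14 / 1403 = 0.01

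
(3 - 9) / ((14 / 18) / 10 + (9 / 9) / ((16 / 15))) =-4320 / 731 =-5.91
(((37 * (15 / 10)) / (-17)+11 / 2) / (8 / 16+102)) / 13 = 76 / 45305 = 0.00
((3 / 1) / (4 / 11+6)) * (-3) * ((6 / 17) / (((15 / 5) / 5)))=-99 / 119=-0.83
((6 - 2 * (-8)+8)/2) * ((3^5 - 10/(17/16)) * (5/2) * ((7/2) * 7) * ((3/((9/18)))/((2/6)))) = 3862965.44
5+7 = 12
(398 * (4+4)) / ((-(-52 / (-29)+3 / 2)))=-184672 / 191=-966.87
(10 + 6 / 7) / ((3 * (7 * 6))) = 38 / 441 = 0.09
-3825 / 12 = -1275 / 4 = -318.75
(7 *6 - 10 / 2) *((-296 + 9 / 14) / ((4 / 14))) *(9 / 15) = -22949.25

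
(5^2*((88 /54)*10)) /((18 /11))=60500 /243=248.97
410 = 410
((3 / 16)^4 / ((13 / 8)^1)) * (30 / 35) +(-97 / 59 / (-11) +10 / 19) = 3109005521 / 4596207616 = 0.68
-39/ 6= -6.50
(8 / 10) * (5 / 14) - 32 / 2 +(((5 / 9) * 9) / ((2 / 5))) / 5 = -185 / 14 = -13.21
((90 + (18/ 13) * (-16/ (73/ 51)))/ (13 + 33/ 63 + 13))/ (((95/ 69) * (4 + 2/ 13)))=1897707/ 3862795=0.49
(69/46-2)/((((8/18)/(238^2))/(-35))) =4460715/2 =2230357.50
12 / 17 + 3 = 63 / 17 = 3.71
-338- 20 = -358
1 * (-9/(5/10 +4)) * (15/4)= -15/2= -7.50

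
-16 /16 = -1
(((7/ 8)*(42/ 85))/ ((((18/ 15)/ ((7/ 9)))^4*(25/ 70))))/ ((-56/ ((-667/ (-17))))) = -1961797075/ 13106043648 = -0.15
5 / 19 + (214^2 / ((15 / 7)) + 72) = 6111463 / 285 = 21443.73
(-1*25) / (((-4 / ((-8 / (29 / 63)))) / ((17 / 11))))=-53550 / 319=-167.87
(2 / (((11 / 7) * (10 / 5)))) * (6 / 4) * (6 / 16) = 0.36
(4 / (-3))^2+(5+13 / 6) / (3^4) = 907 / 486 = 1.87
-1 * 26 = -26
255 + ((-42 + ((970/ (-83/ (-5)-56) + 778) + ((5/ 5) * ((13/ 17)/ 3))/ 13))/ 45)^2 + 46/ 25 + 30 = 21943653459716/ 40881594645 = 536.76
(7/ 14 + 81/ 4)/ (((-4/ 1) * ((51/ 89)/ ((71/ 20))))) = -524477/ 16320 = -32.14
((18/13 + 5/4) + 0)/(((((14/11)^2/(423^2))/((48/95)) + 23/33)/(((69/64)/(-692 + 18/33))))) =-6753823437141/1145914088898176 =-0.01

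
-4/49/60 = -1/735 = -0.00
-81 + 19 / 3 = -224 / 3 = -74.67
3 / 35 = 0.09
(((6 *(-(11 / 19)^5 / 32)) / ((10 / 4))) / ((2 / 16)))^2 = 233436821409 / 153276656445025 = 0.00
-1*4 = -4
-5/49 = -0.10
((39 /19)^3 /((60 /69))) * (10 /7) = 1364337 /96026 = 14.21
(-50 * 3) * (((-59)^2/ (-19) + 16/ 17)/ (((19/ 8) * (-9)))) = -23549200/ 18411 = -1279.08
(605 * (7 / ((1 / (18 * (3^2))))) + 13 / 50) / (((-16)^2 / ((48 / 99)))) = 34303513 / 26400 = 1299.38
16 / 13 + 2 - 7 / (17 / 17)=-3.77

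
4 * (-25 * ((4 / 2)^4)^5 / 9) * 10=-1048576000 / 9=-116508444.44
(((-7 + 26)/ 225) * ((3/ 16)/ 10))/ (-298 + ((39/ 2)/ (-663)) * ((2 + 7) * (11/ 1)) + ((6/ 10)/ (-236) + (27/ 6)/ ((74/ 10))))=-705109/ 133735960200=-0.00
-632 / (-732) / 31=0.03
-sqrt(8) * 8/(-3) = 16 * sqrt(2)/3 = 7.54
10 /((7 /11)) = 110 /7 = 15.71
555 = 555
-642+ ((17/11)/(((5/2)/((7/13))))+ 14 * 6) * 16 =505738/715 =707.33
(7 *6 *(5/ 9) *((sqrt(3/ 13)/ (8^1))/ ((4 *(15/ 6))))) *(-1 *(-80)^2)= -5600 *sqrt(39)/ 39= -896.72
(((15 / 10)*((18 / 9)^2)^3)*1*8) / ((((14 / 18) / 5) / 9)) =311040 / 7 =44434.29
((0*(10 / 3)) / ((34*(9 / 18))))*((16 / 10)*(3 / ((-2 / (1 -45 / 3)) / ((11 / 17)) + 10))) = 0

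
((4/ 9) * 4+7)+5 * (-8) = -281/ 9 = -31.22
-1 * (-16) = 16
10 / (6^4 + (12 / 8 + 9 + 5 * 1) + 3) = 20 / 2629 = 0.01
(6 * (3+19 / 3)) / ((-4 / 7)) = -98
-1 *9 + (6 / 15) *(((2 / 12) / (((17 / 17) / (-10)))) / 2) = -28 / 3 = -9.33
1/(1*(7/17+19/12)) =204/407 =0.50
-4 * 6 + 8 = -16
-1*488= -488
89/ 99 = 0.90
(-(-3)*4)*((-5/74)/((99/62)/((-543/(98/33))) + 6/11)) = -1851630/1225699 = -1.51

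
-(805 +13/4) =-3233/4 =-808.25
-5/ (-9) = 5/ 9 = 0.56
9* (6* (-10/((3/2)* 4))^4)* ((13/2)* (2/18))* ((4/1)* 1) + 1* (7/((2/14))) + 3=33904/27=1255.70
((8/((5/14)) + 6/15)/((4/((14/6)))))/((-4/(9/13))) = -1197/520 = -2.30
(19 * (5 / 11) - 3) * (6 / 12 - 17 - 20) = -2263 / 11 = -205.73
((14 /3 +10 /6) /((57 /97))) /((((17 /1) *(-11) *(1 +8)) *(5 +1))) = -97 /90882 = -0.00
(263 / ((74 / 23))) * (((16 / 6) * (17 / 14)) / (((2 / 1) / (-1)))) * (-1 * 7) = 102833 / 111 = 926.42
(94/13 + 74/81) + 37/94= 8.54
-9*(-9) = 81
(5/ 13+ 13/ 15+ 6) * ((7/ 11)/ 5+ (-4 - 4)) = -612262/ 10725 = -57.09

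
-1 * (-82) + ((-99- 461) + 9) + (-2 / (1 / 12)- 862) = -1355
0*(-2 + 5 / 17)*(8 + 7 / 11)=0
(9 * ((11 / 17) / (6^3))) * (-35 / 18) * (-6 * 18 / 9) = 385 / 612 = 0.63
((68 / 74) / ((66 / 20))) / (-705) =-68 / 172161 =-0.00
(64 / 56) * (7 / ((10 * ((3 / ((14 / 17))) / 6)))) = 112 / 85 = 1.32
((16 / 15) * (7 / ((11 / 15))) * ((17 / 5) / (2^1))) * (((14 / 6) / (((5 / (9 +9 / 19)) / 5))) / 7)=11424 / 209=54.66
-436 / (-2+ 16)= -218 / 7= -31.14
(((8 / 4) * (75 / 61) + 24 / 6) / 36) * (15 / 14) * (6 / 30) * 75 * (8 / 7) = 9850 / 2989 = 3.30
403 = 403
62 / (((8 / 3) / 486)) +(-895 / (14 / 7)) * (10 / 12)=131119 / 12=10926.58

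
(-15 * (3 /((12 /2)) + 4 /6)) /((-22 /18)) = 315 /22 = 14.32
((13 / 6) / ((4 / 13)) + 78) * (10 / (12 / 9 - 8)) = -2041 / 16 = -127.56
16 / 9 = 1.78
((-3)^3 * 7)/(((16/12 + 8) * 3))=-27/4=-6.75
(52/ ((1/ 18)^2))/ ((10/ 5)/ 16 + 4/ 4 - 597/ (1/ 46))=-0.61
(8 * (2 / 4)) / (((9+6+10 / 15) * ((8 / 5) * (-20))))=-3 / 376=-0.01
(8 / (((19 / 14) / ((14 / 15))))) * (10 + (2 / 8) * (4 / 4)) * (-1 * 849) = -4548376 / 95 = -47877.64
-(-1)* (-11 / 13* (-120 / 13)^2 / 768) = -825 / 8788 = -0.09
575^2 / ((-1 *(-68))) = 330625 / 68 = 4862.13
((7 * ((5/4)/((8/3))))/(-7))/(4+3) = -15/224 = -0.07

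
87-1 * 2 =85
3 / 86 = 0.03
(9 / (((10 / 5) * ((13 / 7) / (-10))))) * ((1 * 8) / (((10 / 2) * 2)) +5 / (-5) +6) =-140.54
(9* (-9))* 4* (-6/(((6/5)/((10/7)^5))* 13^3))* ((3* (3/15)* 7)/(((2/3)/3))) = 437400000/5274997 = 82.92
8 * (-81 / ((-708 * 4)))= 27 / 118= 0.23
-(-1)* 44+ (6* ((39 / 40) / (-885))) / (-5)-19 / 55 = 14166329 / 324500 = 43.66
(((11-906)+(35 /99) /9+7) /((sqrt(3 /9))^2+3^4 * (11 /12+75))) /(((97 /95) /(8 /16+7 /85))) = -0.08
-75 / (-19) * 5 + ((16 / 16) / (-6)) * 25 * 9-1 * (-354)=12777 / 38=336.24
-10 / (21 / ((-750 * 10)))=25000 / 7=3571.43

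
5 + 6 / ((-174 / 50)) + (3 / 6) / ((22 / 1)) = 4209 / 1276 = 3.30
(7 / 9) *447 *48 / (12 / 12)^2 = 16688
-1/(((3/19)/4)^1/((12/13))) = -304/13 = -23.38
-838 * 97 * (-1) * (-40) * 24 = -78034560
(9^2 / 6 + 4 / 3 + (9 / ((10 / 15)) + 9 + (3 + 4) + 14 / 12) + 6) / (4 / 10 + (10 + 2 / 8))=1030 / 213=4.84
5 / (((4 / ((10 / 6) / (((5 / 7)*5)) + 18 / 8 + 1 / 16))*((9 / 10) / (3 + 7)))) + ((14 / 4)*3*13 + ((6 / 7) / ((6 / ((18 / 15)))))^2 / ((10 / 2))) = 463328927 / 2646000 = 175.11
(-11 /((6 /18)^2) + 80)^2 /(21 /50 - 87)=-18050 /4329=-4.17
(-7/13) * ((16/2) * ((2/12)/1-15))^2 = -7582.50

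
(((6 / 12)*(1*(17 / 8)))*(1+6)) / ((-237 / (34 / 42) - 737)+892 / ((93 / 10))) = -188139 / 23622688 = -0.01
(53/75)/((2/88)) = 2332/75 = 31.09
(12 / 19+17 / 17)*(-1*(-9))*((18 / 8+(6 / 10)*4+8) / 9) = 7843 / 380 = 20.64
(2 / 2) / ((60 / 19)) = 19 / 60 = 0.32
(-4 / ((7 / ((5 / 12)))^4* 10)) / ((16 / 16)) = -125 / 24893568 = -0.00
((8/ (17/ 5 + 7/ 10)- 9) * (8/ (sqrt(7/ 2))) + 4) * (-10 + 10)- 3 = -3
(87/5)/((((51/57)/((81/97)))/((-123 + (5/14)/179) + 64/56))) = -40886771517/20661970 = -1978.84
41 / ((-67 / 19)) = -779 / 67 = -11.63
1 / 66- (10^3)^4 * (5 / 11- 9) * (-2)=-1127999999999999 / 66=-17090909090909.08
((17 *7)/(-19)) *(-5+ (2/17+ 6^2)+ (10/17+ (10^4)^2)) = -11900003773/19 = -626315988.05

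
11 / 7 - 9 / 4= -19 / 28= -0.68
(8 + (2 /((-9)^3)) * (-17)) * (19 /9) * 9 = 111454 /729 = 152.89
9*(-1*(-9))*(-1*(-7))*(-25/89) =-14175/89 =-159.27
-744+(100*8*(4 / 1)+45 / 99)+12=27153 / 11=2468.45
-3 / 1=-3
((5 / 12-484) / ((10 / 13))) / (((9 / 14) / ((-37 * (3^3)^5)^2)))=-5512787960603980329819 / 20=-275639398030199016490.95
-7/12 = -0.58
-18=-18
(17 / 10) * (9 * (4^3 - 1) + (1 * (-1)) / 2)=19261 / 20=963.05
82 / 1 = 82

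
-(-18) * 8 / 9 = 16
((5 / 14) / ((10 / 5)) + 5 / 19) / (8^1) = 235 / 4256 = 0.06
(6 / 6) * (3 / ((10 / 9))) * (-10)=-27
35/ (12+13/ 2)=1.89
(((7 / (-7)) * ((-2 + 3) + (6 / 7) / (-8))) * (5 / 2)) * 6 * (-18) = 3375 / 14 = 241.07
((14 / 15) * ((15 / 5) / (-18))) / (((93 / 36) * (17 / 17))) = -28 / 465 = -0.06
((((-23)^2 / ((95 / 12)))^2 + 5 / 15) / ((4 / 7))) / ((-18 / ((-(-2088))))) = -24542768411 / 27075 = -906473.44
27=27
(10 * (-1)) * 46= -460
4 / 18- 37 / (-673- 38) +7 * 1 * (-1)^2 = 1724 / 237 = 7.27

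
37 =37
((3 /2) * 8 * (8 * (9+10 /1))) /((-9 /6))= -1216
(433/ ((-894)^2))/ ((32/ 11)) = 4763/ 25575552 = 0.00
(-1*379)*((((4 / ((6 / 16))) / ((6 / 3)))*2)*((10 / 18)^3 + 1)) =-10357312 / 2187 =-4735.85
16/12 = 4/3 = 1.33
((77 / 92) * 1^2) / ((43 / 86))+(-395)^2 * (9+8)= 122011627 / 46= 2652426.67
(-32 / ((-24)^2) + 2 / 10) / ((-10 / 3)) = -13 / 300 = -0.04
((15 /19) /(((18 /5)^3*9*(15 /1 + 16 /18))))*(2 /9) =625 /23768316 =0.00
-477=-477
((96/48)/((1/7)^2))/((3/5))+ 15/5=499/3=166.33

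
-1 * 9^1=-9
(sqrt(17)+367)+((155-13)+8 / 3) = 515.79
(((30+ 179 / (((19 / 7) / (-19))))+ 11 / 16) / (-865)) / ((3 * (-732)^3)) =-2173 / 1809456215040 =-0.00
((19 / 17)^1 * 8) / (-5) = -152 / 85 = -1.79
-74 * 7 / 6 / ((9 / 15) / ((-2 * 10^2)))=28777.78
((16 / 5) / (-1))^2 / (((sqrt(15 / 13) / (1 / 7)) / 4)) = 1024*sqrt(195) / 2625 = 5.45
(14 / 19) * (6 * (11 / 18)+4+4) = 490 / 57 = 8.60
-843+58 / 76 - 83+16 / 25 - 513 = -1365717 / 950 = -1437.60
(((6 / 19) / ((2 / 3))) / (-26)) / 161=-9 / 79534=-0.00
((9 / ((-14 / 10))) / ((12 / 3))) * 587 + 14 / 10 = -131879 / 140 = -941.99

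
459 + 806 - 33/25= 31592/25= 1263.68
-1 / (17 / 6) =-6 / 17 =-0.35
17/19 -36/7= -565/133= -4.25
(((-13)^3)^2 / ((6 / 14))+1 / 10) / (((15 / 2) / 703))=237527272999 / 225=1055676768.88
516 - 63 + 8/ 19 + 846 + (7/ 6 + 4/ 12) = 49435/ 38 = 1300.92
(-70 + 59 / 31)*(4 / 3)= -8444 / 93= -90.80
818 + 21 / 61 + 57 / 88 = 4396349 / 5368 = 818.99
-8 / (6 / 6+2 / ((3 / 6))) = -8 / 5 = -1.60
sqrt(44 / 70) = sqrt(770) / 35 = 0.79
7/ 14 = 1/ 2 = 0.50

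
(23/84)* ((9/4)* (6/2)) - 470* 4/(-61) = 223187/6832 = 32.67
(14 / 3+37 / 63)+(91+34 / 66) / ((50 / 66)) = 39707 / 315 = 126.05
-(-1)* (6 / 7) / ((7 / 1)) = 6 / 49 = 0.12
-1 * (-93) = 93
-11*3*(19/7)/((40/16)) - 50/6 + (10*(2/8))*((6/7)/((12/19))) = -17123/420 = -40.77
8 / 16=1 / 2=0.50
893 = 893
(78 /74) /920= 39 /34040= 0.00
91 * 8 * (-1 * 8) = -5824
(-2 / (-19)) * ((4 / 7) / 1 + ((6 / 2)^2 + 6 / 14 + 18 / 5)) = 136 / 95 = 1.43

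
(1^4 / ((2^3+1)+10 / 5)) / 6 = 1 / 66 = 0.02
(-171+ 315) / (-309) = -48 / 103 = -0.47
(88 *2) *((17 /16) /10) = 187 /10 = 18.70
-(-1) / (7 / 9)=9 / 7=1.29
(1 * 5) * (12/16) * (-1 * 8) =-30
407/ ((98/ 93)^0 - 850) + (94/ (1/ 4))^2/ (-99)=-40022839/ 28017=-1428.52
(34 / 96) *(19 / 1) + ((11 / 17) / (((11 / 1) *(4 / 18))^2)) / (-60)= 75481 / 11220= 6.73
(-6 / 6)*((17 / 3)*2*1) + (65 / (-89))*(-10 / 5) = -2636 / 267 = -9.87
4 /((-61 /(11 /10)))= -22 /305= -0.07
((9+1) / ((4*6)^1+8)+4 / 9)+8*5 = 5869 / 144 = 40.76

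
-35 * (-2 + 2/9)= 560/9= 62.22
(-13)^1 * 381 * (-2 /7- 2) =79248 /7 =11321.14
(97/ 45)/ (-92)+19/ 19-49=-48.02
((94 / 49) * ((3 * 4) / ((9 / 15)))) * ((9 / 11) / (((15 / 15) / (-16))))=-270720 / 539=-502.26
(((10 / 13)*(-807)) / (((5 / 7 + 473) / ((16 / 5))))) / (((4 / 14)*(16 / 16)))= -158172 / 10777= -14.68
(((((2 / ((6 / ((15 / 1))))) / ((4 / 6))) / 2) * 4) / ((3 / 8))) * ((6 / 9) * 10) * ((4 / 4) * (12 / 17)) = 3200 / 17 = 188.24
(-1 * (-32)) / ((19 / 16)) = 512 / 19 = 26.95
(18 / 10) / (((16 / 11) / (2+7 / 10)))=3.34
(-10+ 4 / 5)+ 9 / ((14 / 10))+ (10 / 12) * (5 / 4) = -1453 / 840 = -1.73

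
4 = 4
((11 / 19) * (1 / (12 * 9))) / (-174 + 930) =11 / 1551312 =0.00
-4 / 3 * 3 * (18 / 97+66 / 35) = -28128 / 3395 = -8.29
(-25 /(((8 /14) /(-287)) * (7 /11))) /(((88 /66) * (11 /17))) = 365925 /16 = 22870.31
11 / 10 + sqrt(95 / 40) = 11 / 10 + sqrt(38) / 4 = 2.64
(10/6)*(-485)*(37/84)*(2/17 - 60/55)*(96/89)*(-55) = -93314000/4539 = -20558.27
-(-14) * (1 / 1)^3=14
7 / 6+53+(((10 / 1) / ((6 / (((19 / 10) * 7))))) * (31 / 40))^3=70836208867 / 13824000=5124.15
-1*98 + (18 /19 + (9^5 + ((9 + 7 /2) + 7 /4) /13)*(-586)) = -17094105979 /494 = -34603453.40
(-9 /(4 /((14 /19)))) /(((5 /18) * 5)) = -567 /475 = -1.19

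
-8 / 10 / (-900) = 1 / 1125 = 0.00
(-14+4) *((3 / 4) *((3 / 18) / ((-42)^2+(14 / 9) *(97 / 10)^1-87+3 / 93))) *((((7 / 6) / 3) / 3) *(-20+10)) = 27125 / 28326108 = 0.00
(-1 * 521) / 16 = -521 / 16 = -32.56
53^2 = 2809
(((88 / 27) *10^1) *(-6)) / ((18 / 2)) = -1760 / 81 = -21.73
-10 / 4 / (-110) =1 / 44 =0.02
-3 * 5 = -15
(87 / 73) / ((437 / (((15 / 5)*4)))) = 1044 / 31901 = 0.03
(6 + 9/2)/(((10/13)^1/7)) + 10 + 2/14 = 14797/140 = 105.69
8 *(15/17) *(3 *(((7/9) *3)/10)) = 84/17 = 4.94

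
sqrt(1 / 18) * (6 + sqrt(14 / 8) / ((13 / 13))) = sqrt(14) / 12 + sqrt(2) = 1.73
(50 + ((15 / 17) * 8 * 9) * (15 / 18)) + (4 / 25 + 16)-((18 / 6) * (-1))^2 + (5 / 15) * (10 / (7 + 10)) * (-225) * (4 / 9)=6787 / 75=90.49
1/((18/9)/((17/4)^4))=163.13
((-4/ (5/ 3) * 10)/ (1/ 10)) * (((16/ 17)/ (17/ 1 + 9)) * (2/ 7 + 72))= -971520/ 1547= -628.00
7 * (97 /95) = 679 /95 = 7.15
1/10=0.10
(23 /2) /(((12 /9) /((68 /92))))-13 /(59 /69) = -4167 /472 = -8.83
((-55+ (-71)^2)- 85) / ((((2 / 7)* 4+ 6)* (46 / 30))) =102921 / 230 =447.48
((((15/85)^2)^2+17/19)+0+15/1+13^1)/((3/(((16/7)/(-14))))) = -122278848/77758051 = -1.57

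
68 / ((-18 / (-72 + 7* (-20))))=7208 / 9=800.89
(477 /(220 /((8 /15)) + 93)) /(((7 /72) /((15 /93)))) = 114480 /73129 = 1.57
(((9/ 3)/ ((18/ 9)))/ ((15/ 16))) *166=1328/ 5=265.60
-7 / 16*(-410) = 1435 / 8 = 179.38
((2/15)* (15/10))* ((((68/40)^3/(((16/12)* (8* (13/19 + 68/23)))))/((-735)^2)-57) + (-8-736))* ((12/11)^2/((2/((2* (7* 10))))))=-22030652088759057/1650781825000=-13345.59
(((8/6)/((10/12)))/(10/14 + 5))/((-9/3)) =-7/75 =-0.09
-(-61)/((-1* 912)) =-0.07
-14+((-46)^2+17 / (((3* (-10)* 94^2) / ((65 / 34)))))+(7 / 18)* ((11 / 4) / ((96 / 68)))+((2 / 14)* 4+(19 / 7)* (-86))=49963854559 / 26720064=1869.90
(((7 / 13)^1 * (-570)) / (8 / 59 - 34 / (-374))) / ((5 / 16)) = -394592 / 91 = -4336.18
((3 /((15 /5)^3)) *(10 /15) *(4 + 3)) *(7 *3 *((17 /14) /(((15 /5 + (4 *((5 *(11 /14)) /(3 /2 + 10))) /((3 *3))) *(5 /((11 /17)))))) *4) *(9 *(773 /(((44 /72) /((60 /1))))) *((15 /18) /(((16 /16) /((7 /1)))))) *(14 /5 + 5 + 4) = 466292535408 /4567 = 102100401.88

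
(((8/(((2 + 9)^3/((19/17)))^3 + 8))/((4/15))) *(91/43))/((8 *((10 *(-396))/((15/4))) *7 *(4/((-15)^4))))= -501564375/62344697284120064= -0.00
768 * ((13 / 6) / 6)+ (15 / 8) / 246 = 545807 / 1968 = 277.34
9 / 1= 9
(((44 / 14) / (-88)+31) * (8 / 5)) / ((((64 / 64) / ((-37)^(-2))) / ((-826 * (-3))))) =613836 / 6845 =89.68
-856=-856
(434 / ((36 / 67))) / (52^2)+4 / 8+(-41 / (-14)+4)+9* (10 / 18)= 4336237 / 340704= 12.73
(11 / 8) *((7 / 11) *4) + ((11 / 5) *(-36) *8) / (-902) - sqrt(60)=1723 / 410 - 2 *sqrt(15)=-3.54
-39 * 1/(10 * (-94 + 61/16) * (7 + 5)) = 2/555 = 0.00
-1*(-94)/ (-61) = -94/ 61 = -1.54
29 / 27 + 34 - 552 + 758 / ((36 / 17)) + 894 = 39691 / 54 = 735.02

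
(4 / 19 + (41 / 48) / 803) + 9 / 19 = 501851 / 732336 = 0.69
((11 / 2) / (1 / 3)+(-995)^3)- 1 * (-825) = -1970148067 / 2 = -985074033.50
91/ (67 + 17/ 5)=455/ 352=1.29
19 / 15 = 1.27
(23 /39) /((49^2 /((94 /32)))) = 1081 /1498224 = 0.00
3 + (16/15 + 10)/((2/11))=958/15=63.87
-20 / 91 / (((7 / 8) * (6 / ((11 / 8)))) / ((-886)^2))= -86349560 / 1911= -45185.54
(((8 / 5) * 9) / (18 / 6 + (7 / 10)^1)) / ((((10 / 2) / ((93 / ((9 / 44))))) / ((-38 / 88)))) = -28272 / 185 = -152.82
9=9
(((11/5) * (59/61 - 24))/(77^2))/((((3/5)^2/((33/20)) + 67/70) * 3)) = -562/231861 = -0.00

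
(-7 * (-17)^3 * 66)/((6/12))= 4539612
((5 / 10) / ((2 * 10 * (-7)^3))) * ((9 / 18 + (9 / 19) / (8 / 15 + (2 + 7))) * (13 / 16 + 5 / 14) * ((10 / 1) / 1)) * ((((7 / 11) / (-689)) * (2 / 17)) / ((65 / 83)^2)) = 2695645033 / 32467681289243200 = 0.00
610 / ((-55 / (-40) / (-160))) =-780800 / 11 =-70981.82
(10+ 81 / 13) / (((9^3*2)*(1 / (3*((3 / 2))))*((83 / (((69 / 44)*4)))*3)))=4853 / 3845556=0.00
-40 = -40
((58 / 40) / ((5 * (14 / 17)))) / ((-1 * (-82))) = 493 / 114800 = 0.00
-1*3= -3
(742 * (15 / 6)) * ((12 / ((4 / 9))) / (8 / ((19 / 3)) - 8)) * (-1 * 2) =951615 / 64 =14868.98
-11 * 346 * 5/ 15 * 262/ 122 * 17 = -8475962/ 183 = -46316.73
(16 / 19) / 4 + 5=99 / 19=5.21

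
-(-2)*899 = 1798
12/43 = 0.28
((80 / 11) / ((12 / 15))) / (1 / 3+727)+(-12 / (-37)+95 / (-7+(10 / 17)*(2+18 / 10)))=-705005233 / 35966997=-19.60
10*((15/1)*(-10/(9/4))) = -666.67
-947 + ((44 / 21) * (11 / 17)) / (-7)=-947.19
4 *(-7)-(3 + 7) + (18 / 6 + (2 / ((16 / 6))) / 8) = -1117 / 32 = -34.91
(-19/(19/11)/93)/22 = -1/186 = -0.01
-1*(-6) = 6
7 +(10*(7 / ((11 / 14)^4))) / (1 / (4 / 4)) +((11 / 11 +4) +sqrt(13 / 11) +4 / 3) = sqrt(143) / 11 +8653000 / 43923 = 198.09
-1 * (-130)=130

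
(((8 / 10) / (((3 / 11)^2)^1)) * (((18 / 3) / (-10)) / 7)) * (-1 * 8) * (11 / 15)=42592 / 7875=5.41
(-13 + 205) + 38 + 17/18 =4157/18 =230.94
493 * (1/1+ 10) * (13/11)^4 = 14080573/1331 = 10578.94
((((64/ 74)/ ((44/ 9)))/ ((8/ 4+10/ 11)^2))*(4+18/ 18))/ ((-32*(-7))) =495/ 1060864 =0.00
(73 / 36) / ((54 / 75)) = 1825 / 648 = 2.82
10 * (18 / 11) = 180 / 11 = 16.36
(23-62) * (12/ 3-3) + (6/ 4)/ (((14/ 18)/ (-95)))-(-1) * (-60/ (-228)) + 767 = 144983/ 266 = 545.05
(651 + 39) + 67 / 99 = 68377 / 99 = 690.68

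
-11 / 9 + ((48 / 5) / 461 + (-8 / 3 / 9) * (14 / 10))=-20117 / 12447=-1.62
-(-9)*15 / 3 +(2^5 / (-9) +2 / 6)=376 / 9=41.78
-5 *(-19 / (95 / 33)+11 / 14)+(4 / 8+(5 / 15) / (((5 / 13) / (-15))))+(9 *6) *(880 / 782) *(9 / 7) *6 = 1328396 / 2737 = 485.35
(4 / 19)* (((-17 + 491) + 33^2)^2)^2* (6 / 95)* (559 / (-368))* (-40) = 40033998264518388 / 8303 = 4821630526859.98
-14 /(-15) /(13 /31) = 434 /195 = 2.23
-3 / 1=-3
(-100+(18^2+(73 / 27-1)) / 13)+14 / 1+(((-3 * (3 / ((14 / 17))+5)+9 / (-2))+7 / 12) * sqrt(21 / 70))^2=567637453 / 2751840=206.28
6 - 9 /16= 87 /16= 5.44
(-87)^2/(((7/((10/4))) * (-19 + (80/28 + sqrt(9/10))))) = -21382425/127249 - 794745 * sqrt(10)/254498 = -177.91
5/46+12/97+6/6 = 5499/4462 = 1.23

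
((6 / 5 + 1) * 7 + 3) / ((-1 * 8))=-23 / 10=-2.30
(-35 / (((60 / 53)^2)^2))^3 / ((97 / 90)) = -168501804160057071041863 / 18768701030400000000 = -8977.81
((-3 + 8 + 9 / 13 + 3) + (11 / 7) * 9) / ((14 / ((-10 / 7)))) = -10390 / 4459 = -2.33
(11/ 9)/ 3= 11/ 27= 0.41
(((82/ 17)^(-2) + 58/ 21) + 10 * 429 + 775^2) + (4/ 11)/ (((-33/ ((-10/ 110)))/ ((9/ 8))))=113689779274457/ 187942524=604917.81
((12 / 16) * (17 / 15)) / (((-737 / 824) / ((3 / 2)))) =-5253 / 3685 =-1.43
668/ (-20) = -33.40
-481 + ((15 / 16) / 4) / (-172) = -5294863 / 11008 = -481.00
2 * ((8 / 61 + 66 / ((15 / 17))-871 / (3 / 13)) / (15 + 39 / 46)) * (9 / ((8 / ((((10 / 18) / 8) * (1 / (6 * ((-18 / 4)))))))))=77853919 / 57631824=1.35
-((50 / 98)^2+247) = -593672 / 2401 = -247.26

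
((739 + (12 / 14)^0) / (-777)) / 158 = -0.01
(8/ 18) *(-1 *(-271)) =1084/ 9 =120.44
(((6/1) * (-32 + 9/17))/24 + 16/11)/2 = -4797/1496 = -3.21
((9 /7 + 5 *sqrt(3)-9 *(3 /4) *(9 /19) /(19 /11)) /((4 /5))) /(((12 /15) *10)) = -28575 /323456 + 25 *sqrt(3) /32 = 1.26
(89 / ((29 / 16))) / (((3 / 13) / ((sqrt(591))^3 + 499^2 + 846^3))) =128894397040.39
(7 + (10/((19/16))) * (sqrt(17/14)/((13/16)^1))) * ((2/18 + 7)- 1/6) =875/18 + 80000 * sqrt(238)/15561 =127.92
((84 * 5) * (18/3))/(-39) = -840/13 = -64.62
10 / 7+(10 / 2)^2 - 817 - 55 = -5919 / 7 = -845.57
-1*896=-896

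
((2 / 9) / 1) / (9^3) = 2 / 6561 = 0.00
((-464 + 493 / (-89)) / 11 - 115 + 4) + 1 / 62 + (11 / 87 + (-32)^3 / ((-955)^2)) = -67241723761963 / 437832193650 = -153.58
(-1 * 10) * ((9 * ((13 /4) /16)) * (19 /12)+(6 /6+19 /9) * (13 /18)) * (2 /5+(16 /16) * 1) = -746291 /10368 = -71.98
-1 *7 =-7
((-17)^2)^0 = 1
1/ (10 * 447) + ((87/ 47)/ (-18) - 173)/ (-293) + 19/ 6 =231309451/ 61556370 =3.76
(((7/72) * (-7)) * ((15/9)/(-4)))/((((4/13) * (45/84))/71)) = 316589/2592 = 122.14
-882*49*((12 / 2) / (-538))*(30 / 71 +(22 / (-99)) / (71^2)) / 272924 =69033552 / 92523214699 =0.00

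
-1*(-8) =8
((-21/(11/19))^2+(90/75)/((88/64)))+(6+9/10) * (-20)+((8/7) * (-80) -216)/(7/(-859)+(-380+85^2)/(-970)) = 6093369841189/4985988315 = 1222.10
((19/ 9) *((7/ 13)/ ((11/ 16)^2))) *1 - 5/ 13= 28603/ 14157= 2.02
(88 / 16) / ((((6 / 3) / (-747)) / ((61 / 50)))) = -501237 / 200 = -2506.18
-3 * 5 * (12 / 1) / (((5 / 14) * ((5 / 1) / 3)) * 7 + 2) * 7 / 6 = -1260 / 37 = -34.05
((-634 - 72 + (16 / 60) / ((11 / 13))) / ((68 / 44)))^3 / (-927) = 1578644029739672 / 15370934625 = 102703.19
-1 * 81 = -81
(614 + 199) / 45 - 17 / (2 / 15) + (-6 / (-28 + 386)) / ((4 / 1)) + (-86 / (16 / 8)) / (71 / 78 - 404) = -36918440359 / 337676340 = -109.33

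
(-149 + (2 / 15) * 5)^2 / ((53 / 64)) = 12673600 / 477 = 26569.39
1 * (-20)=-20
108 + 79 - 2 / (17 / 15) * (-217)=9689 / 17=569.94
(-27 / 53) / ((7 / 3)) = -81 / 371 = -0.22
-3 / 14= -0.21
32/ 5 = 6.40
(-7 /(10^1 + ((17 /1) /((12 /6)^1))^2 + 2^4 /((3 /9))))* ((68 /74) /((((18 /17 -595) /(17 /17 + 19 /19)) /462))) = 14954016 /194639869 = 0.08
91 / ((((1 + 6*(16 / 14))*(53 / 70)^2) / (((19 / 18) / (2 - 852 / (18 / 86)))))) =-2965235 / 565729791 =-0.01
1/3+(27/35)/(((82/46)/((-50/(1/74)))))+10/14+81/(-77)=-15164861/9471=-1601.19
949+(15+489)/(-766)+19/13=4729072/4979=949.80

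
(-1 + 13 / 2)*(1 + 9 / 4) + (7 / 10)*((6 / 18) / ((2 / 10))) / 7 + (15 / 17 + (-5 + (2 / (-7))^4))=13646609 / 979608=13.93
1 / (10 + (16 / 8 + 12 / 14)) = 7 / 90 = 0.08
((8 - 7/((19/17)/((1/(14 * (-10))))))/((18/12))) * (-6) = -3057/95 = -32.18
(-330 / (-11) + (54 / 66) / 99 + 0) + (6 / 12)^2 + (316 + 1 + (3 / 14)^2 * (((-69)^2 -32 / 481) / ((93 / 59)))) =42961452850 / 88407319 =485.95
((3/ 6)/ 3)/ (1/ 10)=5/ 3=1.67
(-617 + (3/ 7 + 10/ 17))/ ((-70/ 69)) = 2528919/ 4165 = 607.18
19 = 19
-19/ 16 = -1.19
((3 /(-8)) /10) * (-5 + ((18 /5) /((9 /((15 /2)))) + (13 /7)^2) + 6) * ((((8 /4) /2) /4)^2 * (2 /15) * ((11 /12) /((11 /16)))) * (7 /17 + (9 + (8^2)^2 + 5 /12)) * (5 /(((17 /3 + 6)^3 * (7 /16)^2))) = -366863982 /1750028875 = -0.21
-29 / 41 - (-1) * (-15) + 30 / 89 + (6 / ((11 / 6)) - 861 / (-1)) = 34074097 / 40139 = 848.90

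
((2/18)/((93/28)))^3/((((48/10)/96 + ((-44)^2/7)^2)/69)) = 494798080/14651972833240719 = 0.00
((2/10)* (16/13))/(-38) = -8/1235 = -0.01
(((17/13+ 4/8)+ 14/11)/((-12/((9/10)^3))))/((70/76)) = -4067577/20020000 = -0.20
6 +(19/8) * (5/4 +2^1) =439/32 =13.72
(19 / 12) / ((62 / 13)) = 247 / 744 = 0.33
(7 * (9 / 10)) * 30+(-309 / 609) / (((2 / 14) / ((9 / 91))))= 497844 / 2639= 188.65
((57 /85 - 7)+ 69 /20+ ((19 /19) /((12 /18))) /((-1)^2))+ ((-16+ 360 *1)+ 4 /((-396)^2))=285432094 /833085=342.62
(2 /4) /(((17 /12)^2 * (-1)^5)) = -72 /289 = -0.25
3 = 3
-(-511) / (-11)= -511 / 11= -46.45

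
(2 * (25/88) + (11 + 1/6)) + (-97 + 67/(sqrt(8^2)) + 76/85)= -76.00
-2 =-2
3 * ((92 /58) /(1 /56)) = 266.48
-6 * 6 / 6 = -6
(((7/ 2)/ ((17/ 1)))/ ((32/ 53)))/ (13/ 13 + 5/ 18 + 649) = 3339/ 6367520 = 0.00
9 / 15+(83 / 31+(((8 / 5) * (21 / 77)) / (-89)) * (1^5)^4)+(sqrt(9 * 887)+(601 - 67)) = 3 * sqrt(887)+81528418 / 151745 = 626.62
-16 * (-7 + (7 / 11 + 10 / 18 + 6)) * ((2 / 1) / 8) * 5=-380 / 99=-3.84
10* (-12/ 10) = -12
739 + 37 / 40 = 29597 / 40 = 739.92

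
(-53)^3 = -148877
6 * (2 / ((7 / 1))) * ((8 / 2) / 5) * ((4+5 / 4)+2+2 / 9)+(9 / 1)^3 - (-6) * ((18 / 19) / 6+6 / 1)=1548509 / 1995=776.19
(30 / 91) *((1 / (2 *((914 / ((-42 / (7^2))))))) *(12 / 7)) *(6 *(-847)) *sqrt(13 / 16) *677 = 66352770 *sqrt(13) / 291109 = 821.82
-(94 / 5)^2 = -8836 / 25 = -353.44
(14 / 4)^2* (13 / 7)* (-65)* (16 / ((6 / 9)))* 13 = -461370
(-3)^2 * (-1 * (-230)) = 2070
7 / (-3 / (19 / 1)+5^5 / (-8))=-0.02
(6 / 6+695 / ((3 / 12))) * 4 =11124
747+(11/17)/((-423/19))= 5371468/7191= 746.97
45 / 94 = 0.48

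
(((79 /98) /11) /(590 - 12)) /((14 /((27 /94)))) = 2133 /819978544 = 0.00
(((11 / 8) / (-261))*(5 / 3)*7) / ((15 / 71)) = -5467 / 18792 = -0.29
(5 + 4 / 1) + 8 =17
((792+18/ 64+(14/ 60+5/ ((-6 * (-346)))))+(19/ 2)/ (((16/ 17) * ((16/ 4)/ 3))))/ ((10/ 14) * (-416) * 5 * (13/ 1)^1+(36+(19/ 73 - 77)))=-135801826489/ 3285201242880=-0.04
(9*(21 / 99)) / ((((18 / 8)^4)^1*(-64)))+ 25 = 601397 / 24057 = 25.00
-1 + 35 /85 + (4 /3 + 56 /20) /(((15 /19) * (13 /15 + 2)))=13576 /10965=1.24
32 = 32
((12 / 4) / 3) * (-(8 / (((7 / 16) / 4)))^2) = -262144 / 49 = -5349.88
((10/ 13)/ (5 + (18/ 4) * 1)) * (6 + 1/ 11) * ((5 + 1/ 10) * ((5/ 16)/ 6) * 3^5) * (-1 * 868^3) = -56563880344020/ 2717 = -20818505831.44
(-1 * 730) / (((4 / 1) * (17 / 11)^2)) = -44165 / 578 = -76.41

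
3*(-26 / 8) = -39 / 4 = -9.75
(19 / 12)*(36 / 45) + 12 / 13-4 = -353 / 195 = -1.81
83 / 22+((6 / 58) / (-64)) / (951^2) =23220194197 / 6154750272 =3.77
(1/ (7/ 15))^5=759375/ 16807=45.18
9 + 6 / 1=15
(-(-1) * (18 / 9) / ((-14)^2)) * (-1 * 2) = -1 / 49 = -0.02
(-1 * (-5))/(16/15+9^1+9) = 75/286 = 0.26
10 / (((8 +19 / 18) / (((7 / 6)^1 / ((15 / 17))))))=238 / 163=1.46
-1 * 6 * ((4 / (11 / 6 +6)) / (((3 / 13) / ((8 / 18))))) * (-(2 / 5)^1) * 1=1664 / 705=2.36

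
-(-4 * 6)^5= 7962624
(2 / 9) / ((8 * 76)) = 1 / 2736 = 0.00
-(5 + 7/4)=-27/4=-6.75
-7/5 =-1.40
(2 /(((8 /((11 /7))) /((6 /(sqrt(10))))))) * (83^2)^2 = 1566124593 * sqrt(10) /140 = 35375148.67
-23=-23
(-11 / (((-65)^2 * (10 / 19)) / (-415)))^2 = 300918409 / 71402500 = 4.21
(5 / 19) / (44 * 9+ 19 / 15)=75 / 113221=0.00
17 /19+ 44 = 853 /19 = 44.89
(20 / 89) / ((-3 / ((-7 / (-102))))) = -70 / 13617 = -0.01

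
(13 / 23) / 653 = 13 / 15019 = 0.00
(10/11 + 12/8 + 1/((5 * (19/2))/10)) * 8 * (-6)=-26280/209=-125.74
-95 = -95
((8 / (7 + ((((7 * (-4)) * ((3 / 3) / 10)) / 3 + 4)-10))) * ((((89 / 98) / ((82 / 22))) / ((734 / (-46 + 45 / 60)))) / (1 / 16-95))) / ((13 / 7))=21263880 / 2079931763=0.01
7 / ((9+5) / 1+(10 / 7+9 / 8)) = 392 / 927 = 0.42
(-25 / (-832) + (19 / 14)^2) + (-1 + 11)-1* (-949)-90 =35503705 / 40768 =870.87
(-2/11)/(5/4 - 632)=0.00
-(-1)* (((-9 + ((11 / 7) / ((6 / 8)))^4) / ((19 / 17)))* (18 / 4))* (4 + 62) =373582429 / 136857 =2729.73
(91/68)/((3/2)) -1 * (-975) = 99541/102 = 975.89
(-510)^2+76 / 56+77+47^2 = 3673423 / 14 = 262387.36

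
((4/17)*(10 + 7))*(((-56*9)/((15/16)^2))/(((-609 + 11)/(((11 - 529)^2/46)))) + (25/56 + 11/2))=53910951121/2406950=22398.04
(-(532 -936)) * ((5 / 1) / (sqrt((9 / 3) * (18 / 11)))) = 1010 * sqrt(66) / 9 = 911.70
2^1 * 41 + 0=82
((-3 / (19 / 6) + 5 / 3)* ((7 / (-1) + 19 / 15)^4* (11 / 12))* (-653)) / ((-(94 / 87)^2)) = 398515.47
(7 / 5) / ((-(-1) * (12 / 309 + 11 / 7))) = 5047 / 5805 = 0.87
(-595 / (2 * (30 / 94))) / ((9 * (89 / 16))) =-44744 / 2403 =-18.62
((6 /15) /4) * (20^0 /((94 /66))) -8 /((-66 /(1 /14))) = 8563 /108570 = 0.08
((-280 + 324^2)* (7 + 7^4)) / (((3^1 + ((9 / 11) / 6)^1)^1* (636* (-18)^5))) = -1883959 / 28166373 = -0.07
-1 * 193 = -193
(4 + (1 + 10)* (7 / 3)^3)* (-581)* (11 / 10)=-24803471 / 270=-91864.71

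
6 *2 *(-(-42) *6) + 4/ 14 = 21170/ 7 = 3024.29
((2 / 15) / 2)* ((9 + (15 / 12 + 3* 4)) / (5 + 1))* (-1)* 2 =-89 / 180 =-0.49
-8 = -8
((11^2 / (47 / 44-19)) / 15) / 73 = -5324 / 863955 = -0.01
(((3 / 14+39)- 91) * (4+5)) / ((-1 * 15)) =435 / 14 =31.07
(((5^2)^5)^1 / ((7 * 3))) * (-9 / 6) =-9765625 / 14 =-697544.64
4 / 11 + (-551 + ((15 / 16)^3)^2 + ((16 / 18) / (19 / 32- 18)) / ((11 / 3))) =-169601270997523 / 308382007296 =-549.97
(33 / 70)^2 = 1089 / 4900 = 0.22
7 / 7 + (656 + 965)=1622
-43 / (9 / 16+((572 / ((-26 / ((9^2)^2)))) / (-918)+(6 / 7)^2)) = -573104 / 2112921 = -0.27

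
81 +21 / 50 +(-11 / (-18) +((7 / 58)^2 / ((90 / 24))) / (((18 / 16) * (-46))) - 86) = -51820877 / 13056525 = -3.97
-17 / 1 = -17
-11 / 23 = -0.48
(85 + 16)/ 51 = 101/ 51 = 1.98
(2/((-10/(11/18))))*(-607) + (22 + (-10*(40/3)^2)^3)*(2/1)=-81919999138403/7290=-11237311267.27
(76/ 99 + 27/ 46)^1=6169/ 4554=1.35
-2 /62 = -1 /31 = -0.03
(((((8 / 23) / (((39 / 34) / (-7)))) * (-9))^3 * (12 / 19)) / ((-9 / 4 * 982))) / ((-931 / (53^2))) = 28489772924928 / 4738078578649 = 6.01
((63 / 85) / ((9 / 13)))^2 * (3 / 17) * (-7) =-173901 / 122825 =-1.42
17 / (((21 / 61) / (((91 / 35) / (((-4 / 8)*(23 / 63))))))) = -80886 / 115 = -703.36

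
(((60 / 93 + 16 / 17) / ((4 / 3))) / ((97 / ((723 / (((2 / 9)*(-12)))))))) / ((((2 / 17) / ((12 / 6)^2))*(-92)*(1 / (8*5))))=6799815 / 138322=49.16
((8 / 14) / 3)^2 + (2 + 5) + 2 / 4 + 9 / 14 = 3607 / 441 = 8.18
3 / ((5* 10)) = 3 / 50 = 0.06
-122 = -122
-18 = -18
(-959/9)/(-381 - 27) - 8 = -28417/3672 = -7.74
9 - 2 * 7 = -5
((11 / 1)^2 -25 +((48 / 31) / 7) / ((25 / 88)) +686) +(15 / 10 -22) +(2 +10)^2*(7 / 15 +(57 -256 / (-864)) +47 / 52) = 9210.30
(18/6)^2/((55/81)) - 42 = -1581/55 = -28.75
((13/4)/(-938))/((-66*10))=13/2476320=0.00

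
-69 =-69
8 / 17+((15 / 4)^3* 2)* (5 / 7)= 288667 / 3808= 75.81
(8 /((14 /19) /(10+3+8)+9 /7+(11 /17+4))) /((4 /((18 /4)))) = 61047 /40480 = 1.51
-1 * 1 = -1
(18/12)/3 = 1/2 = 0.50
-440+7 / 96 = -42233 / 96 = -439.93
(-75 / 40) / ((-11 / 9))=135 / 88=1.53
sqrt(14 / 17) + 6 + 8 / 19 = sqrt(238) / 17 + 122 / 19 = 7.33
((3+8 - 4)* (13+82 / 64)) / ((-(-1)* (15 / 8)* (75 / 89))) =63.27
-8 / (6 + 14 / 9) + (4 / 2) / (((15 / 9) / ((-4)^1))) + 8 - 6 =-328 / 85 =-3.86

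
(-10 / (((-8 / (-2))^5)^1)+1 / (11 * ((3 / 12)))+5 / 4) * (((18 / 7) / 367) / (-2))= -81297 / 14468608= -0.01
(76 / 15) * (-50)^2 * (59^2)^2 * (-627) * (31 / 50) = -59666370258440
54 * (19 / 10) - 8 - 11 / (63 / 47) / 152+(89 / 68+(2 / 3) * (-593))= -243763519 / 813960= -299.48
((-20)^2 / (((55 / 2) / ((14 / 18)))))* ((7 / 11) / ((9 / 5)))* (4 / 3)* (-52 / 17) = -8153600 / 499851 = -16.31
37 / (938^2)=37 / 879844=0.00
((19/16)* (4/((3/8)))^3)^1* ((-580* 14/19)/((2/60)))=-166297600/9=-18477511.11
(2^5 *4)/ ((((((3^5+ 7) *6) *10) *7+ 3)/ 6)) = 256/ 35001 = 0.01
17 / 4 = 4.25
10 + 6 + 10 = 26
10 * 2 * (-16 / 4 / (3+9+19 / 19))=-80 / 13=-6.15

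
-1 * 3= -3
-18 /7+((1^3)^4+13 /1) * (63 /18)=325 /7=46.43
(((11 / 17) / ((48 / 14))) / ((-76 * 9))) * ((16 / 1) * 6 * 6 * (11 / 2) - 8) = -30415 / 34884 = -0.87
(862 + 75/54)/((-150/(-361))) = 5610301/2700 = 2077.89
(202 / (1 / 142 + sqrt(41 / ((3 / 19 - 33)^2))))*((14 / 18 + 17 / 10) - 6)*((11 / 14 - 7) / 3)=-713023200448 / 2608007395 + 9248733628888*sqrt(41) / 7824022185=7295.70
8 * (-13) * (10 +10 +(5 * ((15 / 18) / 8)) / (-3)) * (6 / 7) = -37115 / 21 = -1767.38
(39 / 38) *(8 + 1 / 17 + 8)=16.48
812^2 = 659344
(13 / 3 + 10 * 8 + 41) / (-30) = -188 / 45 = -4.18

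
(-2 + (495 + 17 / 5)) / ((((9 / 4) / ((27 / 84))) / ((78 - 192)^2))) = 921602.06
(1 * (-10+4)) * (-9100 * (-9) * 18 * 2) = -17690400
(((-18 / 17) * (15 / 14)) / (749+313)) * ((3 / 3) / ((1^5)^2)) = -0.00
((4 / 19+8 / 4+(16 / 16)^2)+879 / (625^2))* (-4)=-95379304 / 7421875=-12.85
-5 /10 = -1 /2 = -0.50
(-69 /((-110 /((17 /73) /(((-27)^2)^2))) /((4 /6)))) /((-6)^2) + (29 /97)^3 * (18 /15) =449622888550019 /14021300771632044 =0.03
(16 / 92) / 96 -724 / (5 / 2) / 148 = -1.95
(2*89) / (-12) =-89 / 6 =-14.83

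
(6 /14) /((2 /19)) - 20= -223 /14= -15.93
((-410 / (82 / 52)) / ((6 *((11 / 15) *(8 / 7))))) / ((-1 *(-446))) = -2275 / 19624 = -0.12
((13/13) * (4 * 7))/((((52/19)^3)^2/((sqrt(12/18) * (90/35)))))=141137643 * sqrt(6)/2471326208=0.14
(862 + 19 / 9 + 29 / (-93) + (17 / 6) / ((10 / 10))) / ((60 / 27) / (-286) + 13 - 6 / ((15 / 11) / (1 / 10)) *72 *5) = -345760415 / 58013338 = -5.96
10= 10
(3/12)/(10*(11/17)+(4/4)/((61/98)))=1037/33504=0.03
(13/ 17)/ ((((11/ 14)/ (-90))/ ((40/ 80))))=-8190/ 187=-43.80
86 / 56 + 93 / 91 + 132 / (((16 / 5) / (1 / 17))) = 2203 / 442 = 4.98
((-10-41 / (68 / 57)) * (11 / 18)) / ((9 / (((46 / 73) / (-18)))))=763301 / 7237512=0.11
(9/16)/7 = 9/112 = 0.08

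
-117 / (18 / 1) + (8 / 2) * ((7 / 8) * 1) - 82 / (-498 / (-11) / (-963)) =1741.23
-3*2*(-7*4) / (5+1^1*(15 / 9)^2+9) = 1512 / 151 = 10.01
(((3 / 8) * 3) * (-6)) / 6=-1.12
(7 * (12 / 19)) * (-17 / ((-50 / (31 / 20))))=11067 / 4750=2.33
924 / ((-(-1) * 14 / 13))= 858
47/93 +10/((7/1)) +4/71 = 1.99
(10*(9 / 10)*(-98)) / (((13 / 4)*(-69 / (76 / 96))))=3.11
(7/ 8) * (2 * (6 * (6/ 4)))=15.75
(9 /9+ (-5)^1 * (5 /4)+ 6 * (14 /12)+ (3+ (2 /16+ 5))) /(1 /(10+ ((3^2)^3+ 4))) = 58697 /8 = 7337.12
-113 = -113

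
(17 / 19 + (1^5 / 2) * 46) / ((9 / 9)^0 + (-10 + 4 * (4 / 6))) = -1362 / 361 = -3.77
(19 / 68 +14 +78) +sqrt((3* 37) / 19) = sqrt(2109) / 19 +6275 / 68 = 94.70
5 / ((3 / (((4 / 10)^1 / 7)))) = 2 / 21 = 0.10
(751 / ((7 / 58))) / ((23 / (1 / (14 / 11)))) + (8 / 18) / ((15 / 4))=32359847 / 152145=212.69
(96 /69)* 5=160 /23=6.96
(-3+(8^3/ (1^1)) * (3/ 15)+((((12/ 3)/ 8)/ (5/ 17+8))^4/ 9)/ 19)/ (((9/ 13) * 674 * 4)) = 6987024804657521/ 131197314447054720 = 0.05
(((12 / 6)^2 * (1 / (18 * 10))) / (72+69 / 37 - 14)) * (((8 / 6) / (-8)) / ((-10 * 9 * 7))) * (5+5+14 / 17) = 1702 / 1601278875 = 0.00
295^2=87025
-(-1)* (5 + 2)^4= 2401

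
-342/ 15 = -22.80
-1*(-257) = 257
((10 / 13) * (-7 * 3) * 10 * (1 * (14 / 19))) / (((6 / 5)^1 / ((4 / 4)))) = -99.19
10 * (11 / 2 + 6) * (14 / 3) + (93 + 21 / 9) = 632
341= 341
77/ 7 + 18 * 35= 641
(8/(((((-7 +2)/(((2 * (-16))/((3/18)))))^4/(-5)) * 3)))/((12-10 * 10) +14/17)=10267656192/30875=332555.67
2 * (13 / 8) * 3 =39 / 4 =9.75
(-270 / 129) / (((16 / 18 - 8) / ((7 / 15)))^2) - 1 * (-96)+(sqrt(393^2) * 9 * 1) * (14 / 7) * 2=6271914111 / 440320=14243.99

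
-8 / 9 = -0.89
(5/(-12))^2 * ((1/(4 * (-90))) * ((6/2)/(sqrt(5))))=-sqrt(5)/3456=-0.00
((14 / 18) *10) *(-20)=-1400 / 9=-155.56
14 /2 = 7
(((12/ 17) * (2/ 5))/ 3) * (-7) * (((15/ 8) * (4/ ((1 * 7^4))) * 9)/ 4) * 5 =-135/ 5831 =-0.02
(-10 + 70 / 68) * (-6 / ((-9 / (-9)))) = 915 / 17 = 53.82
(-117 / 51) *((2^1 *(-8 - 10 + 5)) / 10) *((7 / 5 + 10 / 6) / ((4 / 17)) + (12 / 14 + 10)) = 847873 / 5950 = 142.50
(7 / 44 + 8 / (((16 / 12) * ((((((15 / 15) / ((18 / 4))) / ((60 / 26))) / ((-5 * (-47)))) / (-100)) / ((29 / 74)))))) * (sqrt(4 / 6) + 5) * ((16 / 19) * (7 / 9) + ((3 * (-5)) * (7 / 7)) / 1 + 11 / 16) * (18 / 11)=41254277572301 * sqrt(6) / 9650784 + 206271387861505 / 3216928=74591462.55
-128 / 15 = -8.53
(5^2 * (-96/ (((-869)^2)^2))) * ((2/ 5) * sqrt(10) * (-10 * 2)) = 19200 * sqrt(10)/ 570268135921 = 0.00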